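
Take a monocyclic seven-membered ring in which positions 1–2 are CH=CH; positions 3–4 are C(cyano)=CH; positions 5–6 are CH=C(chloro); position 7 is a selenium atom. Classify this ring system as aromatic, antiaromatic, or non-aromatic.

Antiaromatic

Every ring atom contributes a p orbital perpendicular to the ring (the double-bond atoms are sp², each contributing one p electron; the selenium donates one lone pair from its p orbital), so the π system is cyclic and fully conjugated.
Adding the contributions, 3 × 2 = 6 from the double-bond units + 2 from the Se atom = 8.
A 4n π count (8, n = 2) in a planar conjugated ring means antiaromatic.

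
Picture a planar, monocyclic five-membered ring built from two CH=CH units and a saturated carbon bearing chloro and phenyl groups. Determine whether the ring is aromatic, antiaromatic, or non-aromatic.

Non-aromatic

The C(chloro)(phenyl) position has four σ bonds — that saturated carbon is sp³ and has no p orbital in the ring π system — so the cyclic conjugation is interrupted.
Hückel's rule only applies to fully conjugated rings, so this one is simply non-aromatic.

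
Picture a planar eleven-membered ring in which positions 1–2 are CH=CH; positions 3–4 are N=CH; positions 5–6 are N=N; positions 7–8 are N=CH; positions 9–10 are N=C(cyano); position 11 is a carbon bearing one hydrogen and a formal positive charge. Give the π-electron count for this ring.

Every ring atom contributes a p orbital perpendicular to the ring (each doubly-bonded ring atom is sp² with one p-orbital electron; each =N– nitrogen is pyridine-type (lone pair in the sp² plane, one electron in the p orbital); the carbocation has an empty p orbital), so the π system is cyclic and fully conjugated.
π-electron count: 5 × 2 = 10 from the double-bond units + 0 from the CH(+) atom = 10.

10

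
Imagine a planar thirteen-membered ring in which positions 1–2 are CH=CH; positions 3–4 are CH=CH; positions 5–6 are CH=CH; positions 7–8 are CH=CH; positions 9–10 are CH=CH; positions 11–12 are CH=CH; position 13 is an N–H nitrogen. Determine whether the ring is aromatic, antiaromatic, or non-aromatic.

Check conjugation: the double-bond atoms are sp², each contributing one p electron; the pyrrole-type nitrogen donates its lone pair from the p orbital — every position has a p orbital, so the cyclic π system is continuous.
π-electron count: 6 × 2 = 12 from the double-bond units + 2 from the NH atom = 14.
That gives a 4n+2 count (14, n = 3).

Aromatic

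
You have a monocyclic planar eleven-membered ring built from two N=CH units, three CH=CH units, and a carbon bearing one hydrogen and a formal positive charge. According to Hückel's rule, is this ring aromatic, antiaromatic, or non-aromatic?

Aromatic

Check conjugation: each doubly-bonded ring atom is sp² with one p-orbital electron; each sp² =N– keeps its lone pair in-plane and puts one electron into the π system; the carbocation has an empty p orbital — every position has a p orbital, so the cyclic π system is continuous.
Tallying contributions gives 5 × 2 = 10 from the double-bond units + 0 from the CH(+) atom = 10.
That gives a 4n+2 count (10, n = 2).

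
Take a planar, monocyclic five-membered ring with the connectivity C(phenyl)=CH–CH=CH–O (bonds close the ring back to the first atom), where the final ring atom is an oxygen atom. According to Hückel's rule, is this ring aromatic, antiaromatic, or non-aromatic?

All ring atoms are sp² and supply a p orbital to the ring (the double-bond atoms are sp², each contributing one p electron; the oxygen donates one lone pair from its p orbital); the conjugation is uninterrupted.
Adding the contributions, 2 × 2 = 4 from the double-bond units + 2 from the O atom = 6.
6 = 4(1) + 2, which satisfies Hückel's 4n+2 rule.

Aromatic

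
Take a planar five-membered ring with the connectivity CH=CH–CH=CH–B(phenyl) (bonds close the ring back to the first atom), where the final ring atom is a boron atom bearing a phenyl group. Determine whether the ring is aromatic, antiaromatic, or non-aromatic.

Antiaromatic

Check conjugation: every atom in a ring double bond is sp² and brings one electron to the p orbital; the boron has an empty p orbital — every position has a p orbital, so the cyclic π system is continuous.
Adding the contributions, 2 × 2 = 4 from the double-bond units + 0 from the B(phenyl) atom = 4.
With 4 = 4·1 π electrons, Hückel's rule classifies the planar ring as antiaromatic.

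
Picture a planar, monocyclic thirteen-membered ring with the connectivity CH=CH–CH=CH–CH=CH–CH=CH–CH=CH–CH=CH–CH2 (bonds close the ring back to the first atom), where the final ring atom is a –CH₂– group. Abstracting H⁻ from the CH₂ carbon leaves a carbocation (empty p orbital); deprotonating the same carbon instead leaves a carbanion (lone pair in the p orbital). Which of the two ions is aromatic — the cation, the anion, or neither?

The anion

Both ions have a continuous loop of p orbitals — each ring atom is sp².
Cation: 6 × 2 + 0 = 12 π electrons → 4(3), antiaromatic.
Anion: 6 × 2 + 2 = 14 π electrons → 4(3)+2, aromatic.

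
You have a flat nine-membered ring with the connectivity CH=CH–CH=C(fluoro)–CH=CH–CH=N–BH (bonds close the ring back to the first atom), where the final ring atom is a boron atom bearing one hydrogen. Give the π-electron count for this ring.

8

Check conjugation: each doubly-bonded ring atom is sp² with one p-orbital electron; each sp² =N– keeps its lone pair in-plane and puts one electron into the π system; the boron has an empty p orbital — every position has a p orbital, so the cyclic π system is continuous.
π-electron count: 4 × 2 = 8 from the double-bond units + 0 from the BH atom = 8.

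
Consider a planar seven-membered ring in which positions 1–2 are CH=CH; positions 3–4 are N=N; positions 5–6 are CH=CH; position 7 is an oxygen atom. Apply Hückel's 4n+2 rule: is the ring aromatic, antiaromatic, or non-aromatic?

Antiaromatic

The p orbitals form a continuous loop: the double-bond atoms are sp², each contributing one p electron; the doubly-bonded nitrogens are pyridine-type — their lone pairs lie in the ring plane, leaving one electron in the p orbital; the oxygen donates one lone pair from its p orbital. The ring is fully conjugated.
π-electron count: 3 × 2 = 6 from the double-bond units + 2 from the O atom = 8.
8 = 4(2); a planar, fully conjugated 4n system is antiaromatic.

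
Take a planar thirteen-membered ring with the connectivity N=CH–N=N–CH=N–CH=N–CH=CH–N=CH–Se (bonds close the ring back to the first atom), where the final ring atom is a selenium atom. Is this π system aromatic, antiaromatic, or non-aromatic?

Check conjugation: each doubly-bonded ring atom is sp² with one p-orbital electron; each sp² =N– keeps its lone pair in-plane and puts one electron into the π system; the selenium donates one lone pair from its p orbital — every position has a p orbital, so the cyclic π system is continuous.
Counting π electrons: 6 × 2 = 12 from the double-bond units + 2 from the Se atom = 14.
That gives a 4n+2 count (14, n = 3).

Aromatic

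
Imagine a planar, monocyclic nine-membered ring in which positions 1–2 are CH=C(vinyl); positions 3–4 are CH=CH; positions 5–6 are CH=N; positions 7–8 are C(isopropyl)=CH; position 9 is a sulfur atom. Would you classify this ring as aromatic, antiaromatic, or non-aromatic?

Aromatic

All ring atoms are sp² and supply a p orbital to the ring (the double-bond atoms are sp², each contributing one p electron; the doubly-bonded nitrogens are pyridine-type — their lone pairs lie in the ring plane, leaving one electron in the p orbital; the sulfur donates one lone pair from its p orbital); the conjugation is uninterrupted.
π-electron count: 4 × 2 = 8 from the double-bond units + 2 from the S atom = 10.
Since 10 = 4·2 + 2, the ring meets the 4n+2 criterion.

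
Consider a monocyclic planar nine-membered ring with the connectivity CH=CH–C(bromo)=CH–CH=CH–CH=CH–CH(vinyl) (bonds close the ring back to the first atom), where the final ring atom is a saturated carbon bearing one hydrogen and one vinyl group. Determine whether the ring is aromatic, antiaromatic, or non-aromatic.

Because that saturated carbon is sp³ and has no p orbital in the ring π system at the CH(vinyl) position, the π system cannot extend all the way around the ring.
Without a continuous loop of overlapping p orbitals the Hückel electron count never comes into play.

Non-aromatic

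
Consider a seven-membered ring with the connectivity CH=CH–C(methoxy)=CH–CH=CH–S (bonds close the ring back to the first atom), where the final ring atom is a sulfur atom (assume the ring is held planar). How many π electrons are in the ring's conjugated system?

8

Every ring atom contributes a p orbital perpendicular to the ring (the double-bond atoms are sp², each contributing one p electron; the sulfur donates one lone pair from its p orbital), so the π system is cyclic and fully conjugated.
π-electron count: 3 × 2 = 6 from the double-bond units + 2 from the S atom = 8.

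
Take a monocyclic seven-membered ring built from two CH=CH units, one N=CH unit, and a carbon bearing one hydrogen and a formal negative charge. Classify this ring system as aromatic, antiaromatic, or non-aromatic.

Antiaromatic

The p orbitals form a continuous loop: each doubly-bonded ring atom is sp² with one p-orbital electron; each sp² =N– keeps its lone pair in-plane and puts one electron into the π system; the carbanion's lone pair occupies the p orbital. The ring is fully conjugated.
Tallying contributions gives 3 × 2 = 6 from the double-bond units + 2 from the CH(-) atom = 8.
A 4n π count (8, n = 2) in a planar conjugated ring means antiaromatic.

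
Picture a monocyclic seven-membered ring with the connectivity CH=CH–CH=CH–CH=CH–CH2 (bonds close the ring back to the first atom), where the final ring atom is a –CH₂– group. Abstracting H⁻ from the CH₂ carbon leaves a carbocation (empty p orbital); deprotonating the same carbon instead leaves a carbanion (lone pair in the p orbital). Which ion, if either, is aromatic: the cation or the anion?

Once that carbon is sp², every ring atom has a p orbital and both ions are fully conjugated.
Cation: 3 × 2 + 0 = 6 π electrons → 4(1)+2, aromatic.
Anion: 3 × 2 + 2 = 8 π electrons → 4(2), antiaromatic.

The cation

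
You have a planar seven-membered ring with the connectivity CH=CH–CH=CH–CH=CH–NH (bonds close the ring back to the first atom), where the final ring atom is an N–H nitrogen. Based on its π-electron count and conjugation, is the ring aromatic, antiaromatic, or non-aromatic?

Antiaromatic

All ring atoms are sp² and supply a p orbital to the ring (every atom in a ring double bond is sp² and brings one electron to the p orbital; the pyrrole-type nitrogen donates its lone pair from the p orbital); the conjugation is uninterrupted.
Tallying contributions gives 3 × 2 = 6 from the double-bond units + 2 from the NH atom = 8.
8 = 4(2); a planar, fully conjugated 4n system is antiaromatic.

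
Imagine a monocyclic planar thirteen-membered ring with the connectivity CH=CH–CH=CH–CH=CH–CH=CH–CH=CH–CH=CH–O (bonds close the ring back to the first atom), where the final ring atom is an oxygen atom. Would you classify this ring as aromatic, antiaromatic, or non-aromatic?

Check conjugation: each doubly-bonded ring atom is sp² with one p-orbital electron; the oxygen donates one lone pair from its p orbital — every position has a p orbital, so the cyclic π system is continuous.
Tallying contributions gives 6 × 2 = 12 from the double-bond units + 2 from the O atom = 14.
With 14 π electrons (n = 3), the Hückel 4n+2 condition holds.

Aromatic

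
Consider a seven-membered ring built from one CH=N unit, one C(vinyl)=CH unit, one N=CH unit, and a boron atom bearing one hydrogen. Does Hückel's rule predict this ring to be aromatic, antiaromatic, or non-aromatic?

Check conjugation: each doubly-bonded ring atom is sp² with one p-orbital electron; each =N– nitrogen is pyridine-type (lone pair in the sp² plane, one electron in the p orbital); the boron has an empty p orbital — every position has a p orbital, so the cyclic π system is continuous.
Counting π electrons: 3 × 2 = 6 from the double-bond units + 0 from the BH atom = 6.
6 = 4(1) + 2, which satisfies Hückel's 4n+2 rule.

Aromatic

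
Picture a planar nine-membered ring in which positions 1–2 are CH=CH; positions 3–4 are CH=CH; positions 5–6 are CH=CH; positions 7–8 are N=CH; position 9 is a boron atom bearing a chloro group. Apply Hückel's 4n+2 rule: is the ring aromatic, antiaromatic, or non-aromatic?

Antiaromatic

All ring atoms are sp² and supply a p orbital to the ring (each doubly-bonded ring atom is sp² with one p-orbital electron; each sp² =N– keeps its lone pair in-plane and puts one electron into the π system; the boron has an empty p orbital); the conjugation is uninterrupted.
π-electron count: 4 × 2 = 8 from the double-bond units + 0 from the B(chloro) atom = 8.
With 8 = 4·2 π electrons, Hückel's rule classifies the planar ring as antiaromatic.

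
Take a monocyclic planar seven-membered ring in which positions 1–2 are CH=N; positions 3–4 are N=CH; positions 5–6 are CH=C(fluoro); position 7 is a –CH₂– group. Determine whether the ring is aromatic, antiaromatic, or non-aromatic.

Non-aromatic

The CH2 position has four σ bonds — the tetrahedral CH₂ carbon is sp³ and has no p orbital in the ring π system — so the cyclic conjugation is interrupted.
Without a continuous loop of overlapping p orbitals the Hückel electron count never comes into play.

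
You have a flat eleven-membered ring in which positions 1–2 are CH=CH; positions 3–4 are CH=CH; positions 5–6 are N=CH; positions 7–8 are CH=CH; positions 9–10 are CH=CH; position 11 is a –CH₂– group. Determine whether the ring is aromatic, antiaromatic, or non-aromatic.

The CH2 position has four σ bonds — the tetrahedral CH₂ carbon is sp³ and has no p orbital in the ring π system — so the cyclic conjugation is interrupted.
A ring that is not fully conjugated cannot be aromatic or antiaromatic regardless of its π-electron count.

Non-aromatic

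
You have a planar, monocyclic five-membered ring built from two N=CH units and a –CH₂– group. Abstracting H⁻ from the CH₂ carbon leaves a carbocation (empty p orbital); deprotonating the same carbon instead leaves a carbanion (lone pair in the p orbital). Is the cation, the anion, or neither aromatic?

The anion

In either ion the ring is fully conjugated: every atom, including the new sp² carbon, supplies a p orbital.
Cation: 2 × 2 + 0 = 4 π electrons → 4(1), antiaromatic.
Anion: 2 × 2 + 2 = 6 π electrons → 4(1)+2, aromatic.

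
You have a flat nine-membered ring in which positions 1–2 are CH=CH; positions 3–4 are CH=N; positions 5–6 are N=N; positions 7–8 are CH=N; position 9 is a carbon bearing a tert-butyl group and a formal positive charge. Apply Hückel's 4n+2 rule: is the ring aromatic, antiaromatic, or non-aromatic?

The p orbitals form a continuous loop: the double-bond atoms are sp², each contributing one p electron; each =N– nitrogen is pyridine-type (lone pair in the sp² plane, one electron in the p orbital); the carbocation has an empty p orbital. The ring is fully conjugated.
Tallying contributions gives 4 × 2 = 8 from the double-bond units + 0 from the C(tert-butyl)(+) atom = 8.
With 8 = 4·2 π electrons, Hückel's rule classifies the planar ring as antiaromatic.

Antiaromatic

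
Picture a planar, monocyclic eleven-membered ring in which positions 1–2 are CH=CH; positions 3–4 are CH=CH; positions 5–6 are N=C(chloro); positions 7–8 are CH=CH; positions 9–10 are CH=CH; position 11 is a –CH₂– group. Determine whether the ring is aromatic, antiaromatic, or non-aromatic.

The CH2 carbon is saturated: the tetrahedral CH₂ carbon is sp³ and has no p orbital in the ring π system. Conjugation is not continuous around the ring.
Without a continuous loop of overlapping p orbitals the Hückel electron count never comes into play.

Non-aromatic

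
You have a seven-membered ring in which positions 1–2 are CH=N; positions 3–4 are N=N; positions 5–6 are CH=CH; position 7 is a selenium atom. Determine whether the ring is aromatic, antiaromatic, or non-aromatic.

All ring atoms are sp² and supply a p orbital to the ring (each doubly-bonded ring atom is sp² with one p-orbital electron; each sp² =N– keeps its lone pair in-plane and puts one electron into the π system; the selenium donates one lone pair from its p orbital); the conjugation is uninterrupted.
Tallying contributions gives 3 × 2 = 6 from the double-bond units + 2 from the Se atom = 8.
A 4n π count (8, n = 2) in a planar conjugated ring means antiaromatic.

Antiaromatic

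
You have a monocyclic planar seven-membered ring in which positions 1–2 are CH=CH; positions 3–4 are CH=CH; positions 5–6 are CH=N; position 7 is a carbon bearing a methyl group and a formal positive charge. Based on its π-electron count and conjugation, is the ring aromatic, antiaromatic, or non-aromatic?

Aromatic

The p orbitals form a continuous loop: each doubly-bonded ring atom is sp² with one p-orbital electron; the doubly-bonded nitrogens are pyridine-type — their lone pairs lie in the ring plane, leaving one electron in the p orbital; the carbocation has an empty p orbital. The ring is fully conjugated.
π-electron count: 3 × 2 = 6 from the double-bond units + 0 from the C(methyl)(+) atom = 6.
Since 6 = 4·1 + 2, the ring meets the 4n+2 criterion.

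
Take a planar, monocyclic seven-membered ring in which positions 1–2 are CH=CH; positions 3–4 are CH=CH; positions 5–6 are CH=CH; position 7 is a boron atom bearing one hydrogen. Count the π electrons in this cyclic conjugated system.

6

All ring atoms are sp² and supply a p orbital to the ring (the double-bond atoms are sp², each contributing one p electron; the boron has an empty p orbital); the conjugation is uninterrupted.
Adding the contributions, 3 × 2 = 6 from the double-bond units + 0 from the BH atom = 6.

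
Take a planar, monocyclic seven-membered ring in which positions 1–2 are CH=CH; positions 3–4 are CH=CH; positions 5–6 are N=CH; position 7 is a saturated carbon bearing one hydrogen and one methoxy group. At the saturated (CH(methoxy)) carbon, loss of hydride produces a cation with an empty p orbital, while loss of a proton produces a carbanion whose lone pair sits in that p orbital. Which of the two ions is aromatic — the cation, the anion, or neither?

The cation

In either ion the ring is fully conjugated: every atom, including the new sp² carbon, supplies a p orbital.
Cation: 3 × 2 + 0 = 6 π electrons → 4(1)+2, aromatic.
Anion: 3 × 2 + 2 = 8 π electrons → 4(2), antiaromatic.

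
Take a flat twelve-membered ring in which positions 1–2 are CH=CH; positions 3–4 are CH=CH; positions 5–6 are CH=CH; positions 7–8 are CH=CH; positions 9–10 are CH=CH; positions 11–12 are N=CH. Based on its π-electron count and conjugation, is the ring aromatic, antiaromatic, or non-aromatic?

Antiaromatic

All ring atoms are sp² and supply a p orbital to the ring (the double-bond atoms are sp², each contributing one p electron; each sp² =N– keeps its lone pair in-plane and puts one electron into the π system); the conjugation is uninterrupted.
π-electron count: 6 × 2 = 12 from the 6 double-bond units.
12 is a 4n count (n = 3), so the planar conjugated ring is antiaromatic.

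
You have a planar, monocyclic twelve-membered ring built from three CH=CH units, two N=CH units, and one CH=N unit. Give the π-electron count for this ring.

12

The p orbitals form a continuous loop: the double-bond atoms are sp², each contributing one p electron; the doubly-bonded nitrogens are pyridine-type — their lone pairs lie in the ring plane, leaving one electron in the p orbital. The ring is fully conjugated.
Tallying contributions gives 6 × 2 = 12 from the 6 double-bond units.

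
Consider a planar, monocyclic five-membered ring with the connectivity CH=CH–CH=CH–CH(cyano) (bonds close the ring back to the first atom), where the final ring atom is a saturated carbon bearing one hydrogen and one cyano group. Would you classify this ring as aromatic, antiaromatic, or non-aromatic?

Non-aromatic

The CH(cyano) position has four σ bonds — that saturated carbon is sp³ and has no p orbital in the ring π system — so the cyclic conjugation is interrupted.
A ring that is not fully conjugated cannot be aromatic or antiaromatic regardless of its π-electron count.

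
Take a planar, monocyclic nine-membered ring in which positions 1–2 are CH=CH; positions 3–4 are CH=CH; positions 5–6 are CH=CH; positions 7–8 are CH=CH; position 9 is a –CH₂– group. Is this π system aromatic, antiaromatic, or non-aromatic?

Non-aromatic

At the CH2 position, the tetrahedral CH₂ carbon is sp³ and has no p orbital in the ring π system; the ring's p-orbital overlap is broken there.
Broken conjugation rules out both aromaticity and antiaromaticity.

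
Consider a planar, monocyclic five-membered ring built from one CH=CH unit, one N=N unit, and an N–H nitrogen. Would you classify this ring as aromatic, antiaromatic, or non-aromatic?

Aromatic

Every ring atom contributes a p orbital perpendicular to the ring (each doubly-bonded ring atom is sp² with one p-orbital electron; the doubly-bonded nitrogens are pyridine-type — their lone pairs lie in the ring plane, leaving one electron in the p orbital; the pyrrole-type nitrogen donates its lone pair from the p orbital), so the π system is cyclic and fully conjugated.
π-electron count: 2 × 2 = 4 from the double-bond units + 2 from the NH atom = 6.
6 = 4(1) + 2, which satisfies Hückel's 4n+2 rule.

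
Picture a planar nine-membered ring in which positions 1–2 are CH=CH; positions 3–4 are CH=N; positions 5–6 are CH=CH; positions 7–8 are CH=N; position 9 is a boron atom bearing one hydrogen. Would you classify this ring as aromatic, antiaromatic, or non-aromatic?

Antiaromatic

Every ring atom contributes a p orbital perpendicular to the ring (each doubly-bonded ring atom is sp² with one p-orbital electron; the doubly-bonded nitrogens are pyridine-type — their lone pairs lie in the ring plane, leaving one electron in the p orbital; the boron has an empty p orbital), so the π system is cyclic and fully conjugated.
Counting π electrons: 4 × 2 = 8 from the double-bond units + 0 from the BH atom = 8.
A 4n π count (8, n = 2) in a planar conjugated ring means antiaromatic.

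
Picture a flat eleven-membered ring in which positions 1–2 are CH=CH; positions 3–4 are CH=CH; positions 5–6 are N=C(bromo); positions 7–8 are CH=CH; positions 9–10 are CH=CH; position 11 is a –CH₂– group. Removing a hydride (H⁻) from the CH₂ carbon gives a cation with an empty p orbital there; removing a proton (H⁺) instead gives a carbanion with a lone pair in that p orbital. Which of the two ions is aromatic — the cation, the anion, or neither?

In either ion the ring is fully conjugated: every atom, including the new sp² carbon, supplies a p orbital.
Cation: 5 × 2 + 0 = 10 π electrons → 4(2)+2, aromatic.
Anion: 5 × 2 + 2 = 12 π electrons → 4(3), antiaromatic.

The cation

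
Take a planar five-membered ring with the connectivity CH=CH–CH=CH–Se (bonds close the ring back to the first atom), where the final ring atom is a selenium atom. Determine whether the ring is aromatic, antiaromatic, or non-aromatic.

Aromatic

All ring atoms are sp² and supply a p orbital to the ring (each doubly-bonded ring atom is sp² with one p-orbital electron; the selenium donates one lone pair from its p orbital); the conjugation is uninterrupted.
Tallying contributions gives 2 × 2 = 4 from the double-bond units + 2 from the Se atom = 6.
Since 6 = 4·1 + 2, the ring meets the 4n+2 criterion.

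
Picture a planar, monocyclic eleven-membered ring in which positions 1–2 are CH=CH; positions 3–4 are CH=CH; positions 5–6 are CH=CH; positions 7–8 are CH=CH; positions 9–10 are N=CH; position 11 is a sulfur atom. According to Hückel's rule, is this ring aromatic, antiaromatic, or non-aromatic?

The p orbitals form a continuous loop: each doubly-bonded ring atom is sp² with one p-orbital electron; each sp² =N– keeps its lone pair in-plane and puts one electron into the π system; the sulfur donates one lone pair from its p orbital. The ring is fully conjugated.
π-electron count: 5 × 2 = 10 from the double-bond units + 2 from the S atom = 12.
With 12 = 4·3 π electrons, Hückel's rule classifies the planar ring as antiaromatic.

Antiaromatic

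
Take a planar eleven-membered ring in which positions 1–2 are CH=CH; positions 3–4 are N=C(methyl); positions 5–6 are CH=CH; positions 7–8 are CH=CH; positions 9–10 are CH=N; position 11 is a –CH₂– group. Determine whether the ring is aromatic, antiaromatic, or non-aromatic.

The CH2 carbon is saturated: the tetrahedral CH₂ carbon is sp³ and has no p orbital in the ring π system. Conjugation is not continuous around the ring.
Hückel's rule only applies to fully conjugated rings, so this one is simply non-aromatic.

Non-aromatic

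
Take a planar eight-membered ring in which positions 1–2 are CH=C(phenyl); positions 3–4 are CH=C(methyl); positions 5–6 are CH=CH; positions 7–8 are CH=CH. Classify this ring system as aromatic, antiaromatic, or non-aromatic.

Antiaromatic

All ring atoms are sp² and supply a p orbital to the ring (the double-bond atoms are sp², each contributing one p electron); the conjugation is uninterrupted.
Counting π electrons: 4 × 2 = 8 from the 4 double-bond units.
With 8 = 4·2 π electrons, Hückel's rule classifies the planar ring as antiaromatic.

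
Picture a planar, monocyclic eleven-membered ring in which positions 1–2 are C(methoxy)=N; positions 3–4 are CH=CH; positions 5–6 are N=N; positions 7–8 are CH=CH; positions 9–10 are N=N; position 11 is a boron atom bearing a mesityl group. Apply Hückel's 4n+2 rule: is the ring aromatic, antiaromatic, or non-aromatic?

All ring atoms are sp² and supply a p orbital to the ring (each doubly-bonded ring atom is sp² with one p-orbital electron; each sp² =N– keeps its lone pair in-plane and puts one electron into the π system; the boron has an empty p orbital); the conjugation is uninterrupted.
Tallying contributions gives 5 × 2 = 10 from the double-bond units + 0 from the B(mesityl) atom = 10.
Since 10 = 4·2 + 2, the ring meets the 4n+2 criterion.

Aromatic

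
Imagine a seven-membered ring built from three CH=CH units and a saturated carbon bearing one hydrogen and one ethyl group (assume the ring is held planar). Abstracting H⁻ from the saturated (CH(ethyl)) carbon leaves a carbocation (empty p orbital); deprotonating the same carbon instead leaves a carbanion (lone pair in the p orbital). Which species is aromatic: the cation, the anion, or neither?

In either ion the ring is fully conjugated: every atom, including the new sp² carbon, supplies a p orbital.
Cation: 3 × 2 + 0 = 6 π electrons → 4(1)+2, aromatic.
Anion: 3 × 2 + 2 = 8 π electrons → 4(2), antiaromatic.

The cation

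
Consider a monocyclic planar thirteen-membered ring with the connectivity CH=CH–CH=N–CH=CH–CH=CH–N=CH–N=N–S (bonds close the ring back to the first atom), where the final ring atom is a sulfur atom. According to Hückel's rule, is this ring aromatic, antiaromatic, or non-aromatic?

Aromatic

Check conjugation: every atom in a ring double bond is sp² and brings one electron to the p orbital; the doubly-bonded nitrogens are pyridine-type — their lone pairs lie in the ring plane, leaving one electron in the p orbital; the sulfur donates one lone pair from its p orbital — every position has a p orbital, so the cyclic π system is continuous.
Counting π electrons: 6 × 2 = 12 from the double-bond units + 2 from the S atom = 14.
14 = 4(3) + 2, which satisfies Hückel's 4n+2 rule.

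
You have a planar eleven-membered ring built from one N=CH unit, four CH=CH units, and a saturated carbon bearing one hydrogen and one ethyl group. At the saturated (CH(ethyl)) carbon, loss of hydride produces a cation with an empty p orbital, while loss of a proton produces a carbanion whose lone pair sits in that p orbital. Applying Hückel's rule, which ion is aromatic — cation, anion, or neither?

The cation

In both ions every ring atom is sp² and contributes a p orbital, so both rings are fully conjugated.
Cation: 5 × 2 + 0 = 10 π electrons → 4(2)+2, aromatic.
Anion: 5 × 2 + 2 = 12 π electrons → 4(3), antiaromatic.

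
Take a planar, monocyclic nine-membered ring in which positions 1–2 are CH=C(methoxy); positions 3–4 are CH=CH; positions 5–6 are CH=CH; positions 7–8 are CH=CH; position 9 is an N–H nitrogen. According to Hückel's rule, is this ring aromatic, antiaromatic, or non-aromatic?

All ring atoms are sp² and supply a p orbital to the ring (the double-bond atoms are sp², each contributing one p electron; the pyrrole-type nitrogen donates its lone pair from the p orbital); the conjugation is uninterrupted.
Adding the contributions, 4 × 2 = 8 from the double-bond units + 2 from the NH atom = 10.
Since 10 = 4·2 + 2, the ring meets the 4n+2 criterion.

Aromatic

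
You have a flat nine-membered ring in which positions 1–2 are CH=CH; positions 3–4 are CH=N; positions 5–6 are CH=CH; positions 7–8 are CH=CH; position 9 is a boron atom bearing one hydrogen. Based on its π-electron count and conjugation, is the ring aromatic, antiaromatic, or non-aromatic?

Check conjugation: the double-bond atoms are sp², each contributing one p electron; each =N– nitrogen is pyridine-type (lone pair in the sp² plane, one electron in the p orbital); the boron has an empty p orbital — every position has a p orbital, so the cyclic π system is continuous.
π-electron count: 4 × 2 = 8 from the double-bond units + 0 from the BH atom = 8.
8 = 4(2); a planar, fully conjugated 4n system is antiaromatic.

Antiaromatic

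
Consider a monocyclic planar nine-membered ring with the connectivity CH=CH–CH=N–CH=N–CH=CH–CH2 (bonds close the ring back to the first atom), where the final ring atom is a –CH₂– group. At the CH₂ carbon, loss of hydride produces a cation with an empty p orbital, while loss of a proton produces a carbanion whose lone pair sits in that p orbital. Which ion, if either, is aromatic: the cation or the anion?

Both ions have a continuous loop of p orbitals — each ring atom is sp².
Cation: 4 × 2 + 0 = 8 π electrons → 4(2), antiaromatic.
Anion: 4 × 2 + 2 = 10 π electrons → 4(2)+2, aromatic.

The anion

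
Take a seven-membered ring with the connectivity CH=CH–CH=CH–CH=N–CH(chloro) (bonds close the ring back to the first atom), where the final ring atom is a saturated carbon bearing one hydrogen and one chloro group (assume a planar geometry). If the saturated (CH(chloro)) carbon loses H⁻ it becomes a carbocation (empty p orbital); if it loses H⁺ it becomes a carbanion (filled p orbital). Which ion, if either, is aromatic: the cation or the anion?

The cation

In either ion the ring is fully conjugated: every atom, including the new sp² carbon, supplies a p orbital.
Cation: 3 × 2 + 0 = 6 π electrons → 4(1)+2, aromatic.
Anion: 3 × 2 + 2 = 8 π electrons → 4(2), antiaromatic.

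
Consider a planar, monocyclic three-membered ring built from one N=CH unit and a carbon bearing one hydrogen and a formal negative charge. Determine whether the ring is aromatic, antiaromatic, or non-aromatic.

All ring atoms are sp² and supply a p orbital to the ring (every atom in a ring double bond is sp² and brings one electron to the p orbital; each =N– nitrogen is pyridine-type (lone pair in the sp² plane, one electron in the p orbital); the carbanion's lone pair occupies the p orbital); the conjugation is uninterrupted.
Tallying contributions gives 1 × 2 = 2 from the double-bond unit + 2 from the CH(-) atom = 4.
A 4n π count (4, n = 1) in a planar conjugated ring means antiaromatic.

Antiaromatic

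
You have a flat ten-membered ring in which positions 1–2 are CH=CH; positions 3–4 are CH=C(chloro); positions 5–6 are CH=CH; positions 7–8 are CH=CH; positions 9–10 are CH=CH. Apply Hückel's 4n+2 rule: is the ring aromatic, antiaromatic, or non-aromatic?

Check conjugation: the double-bond atoms are sp², each contributing one p electron — every position has a p orbital, so the cyclic π system is continuous.
π-electron count: 5 × 2 = 10 from the 5 double-bond units.
With 10 π electrons (n = 2), the Hückel 4n+2 condition holds.

Aromatic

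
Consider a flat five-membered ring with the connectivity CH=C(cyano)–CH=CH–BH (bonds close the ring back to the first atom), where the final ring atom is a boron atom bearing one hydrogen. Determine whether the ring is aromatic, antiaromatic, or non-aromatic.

Antiaromatic

Check conjugation: every atom in a ring double bond is sp² and brings one electron to the p orbital; the boron has an empty p orbital — every position has a p orbital, so the cyclic π system is continuous.
Adding the contributions, 2 × 2 = 4 from the double-bond units + 0 from the BH atom = 4.
4 = 4(1); a planar, fully conjugated 4n system is antiaromatic.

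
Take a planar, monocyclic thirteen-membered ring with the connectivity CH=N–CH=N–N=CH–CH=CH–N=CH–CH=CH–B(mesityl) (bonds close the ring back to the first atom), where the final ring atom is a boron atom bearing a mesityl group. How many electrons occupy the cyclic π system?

All ring atoms are sp² and supply a p orbital to the ring (the double-bond atoms are sp², each contributing one p electron; each =N– nitrogen is pyridine-type (lone pair in the sp² plane, one electron in the p orbital); the boron has an empty p orbital); the conjugation is uninterrupted.
Adding the contributions, 6 × 2 = 12 from the double-bond units + 0 from the B(mesityl) atom = 12.

12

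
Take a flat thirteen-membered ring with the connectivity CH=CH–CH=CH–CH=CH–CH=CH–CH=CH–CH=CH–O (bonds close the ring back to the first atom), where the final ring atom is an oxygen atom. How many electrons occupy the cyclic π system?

The p orbitals form a continuous loop: every atom in a ring double bond is sp² and brings one electron to the p orbital; the oxygen donates one lone pair from its p orbital. The ring is fully conjugated.
Tallying contributions gives 6 × 2 = 12 from the double-bond units + 2 from the O atom = 14.

14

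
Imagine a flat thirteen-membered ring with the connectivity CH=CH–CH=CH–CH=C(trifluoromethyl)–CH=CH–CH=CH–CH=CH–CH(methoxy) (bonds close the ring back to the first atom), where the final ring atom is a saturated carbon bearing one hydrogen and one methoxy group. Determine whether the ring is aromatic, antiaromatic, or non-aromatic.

Non-aromatic

At the CH(methoxy) position, that saturated carbon is sp³ and has no p orbital in the ring π system; the ring's p-orbital overlap is broken there.
Broken conjugation rules out both aromaticity and antiaromaticity.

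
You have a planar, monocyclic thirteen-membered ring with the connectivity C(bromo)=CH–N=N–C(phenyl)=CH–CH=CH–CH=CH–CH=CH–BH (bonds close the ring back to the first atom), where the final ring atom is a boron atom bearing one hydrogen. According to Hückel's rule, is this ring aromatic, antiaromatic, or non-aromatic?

The p orbitals form a continuous loop: every atom in a ring double bond is sp² and brings one electron to the p orbital; each sp² =N– keeps its lone pair in-plane and puts one electron into the π system; the boron has an empty p orbital. The ring is fully conjugated.
Counting π electrons: 6 × 2 = 12 from the double-bond units + 0 from the BH atom = 12.
12 is a 4n count (n = 3), so the planar conjugated ring is antiaromatic.

Antiaromatic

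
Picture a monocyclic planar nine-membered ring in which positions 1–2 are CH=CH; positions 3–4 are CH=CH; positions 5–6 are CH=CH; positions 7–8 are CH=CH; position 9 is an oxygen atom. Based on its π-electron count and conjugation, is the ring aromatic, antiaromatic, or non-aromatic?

Aromatic

The p orbitals form a continuous loop: the double-bond atoms are sp², each contributing one p electron; the oxygen donates one lone pair from its p orbital. The ring is fully conjugated.
π-electron count: 4 × 2 = 8 from the double-bond units + 2 from the O atom = 10.
10 = 4(2) + 2, which satisfies Hückel's 4n+2 rule.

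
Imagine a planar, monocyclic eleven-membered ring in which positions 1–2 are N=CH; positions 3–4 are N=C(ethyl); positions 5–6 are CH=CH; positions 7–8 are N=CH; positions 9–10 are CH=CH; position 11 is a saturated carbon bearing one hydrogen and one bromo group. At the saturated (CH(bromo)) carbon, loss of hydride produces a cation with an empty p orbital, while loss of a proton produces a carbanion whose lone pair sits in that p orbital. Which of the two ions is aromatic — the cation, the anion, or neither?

The cation

Once that carbon is sp², every ring atom has a p orbital and both ions are fully conjugated.
Cation: 5 × 2 + 0 = 10 π electrons → 4(2)+2, aromatic.
Anion: 5 × 2 + 2 = 12 π electrons → 4(3), antiaromatic.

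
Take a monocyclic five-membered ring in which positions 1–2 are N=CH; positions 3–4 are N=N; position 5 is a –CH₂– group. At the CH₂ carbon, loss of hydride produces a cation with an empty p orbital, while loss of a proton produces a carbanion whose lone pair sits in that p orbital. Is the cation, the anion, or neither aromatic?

The anion

In either ion the ring is fully conjugated: every atom, including the new sp² carbon, supplies a p orbital.
Cation: 2 × 2 + 0 = 4 π electrons → 4(1), antiaromatic.
Anion: 2 × 2 + 2 = 6 π electrons → 4(1)+2, aromatic.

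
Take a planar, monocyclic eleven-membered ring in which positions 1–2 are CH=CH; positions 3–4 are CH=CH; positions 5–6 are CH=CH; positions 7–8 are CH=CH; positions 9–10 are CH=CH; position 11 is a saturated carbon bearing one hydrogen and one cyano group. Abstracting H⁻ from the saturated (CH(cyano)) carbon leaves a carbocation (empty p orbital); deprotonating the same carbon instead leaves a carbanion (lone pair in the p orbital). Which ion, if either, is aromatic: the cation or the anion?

The cation

Both ions have a continuous loop of p orbitals — each ring atom is sp².
Cation: 5 × 2 + 0 = 10 π electrons → 4(2)+2, aromatic.
Anion: 5 × 2 + 2 = 12 π electrons → 4(3), antiaromatic.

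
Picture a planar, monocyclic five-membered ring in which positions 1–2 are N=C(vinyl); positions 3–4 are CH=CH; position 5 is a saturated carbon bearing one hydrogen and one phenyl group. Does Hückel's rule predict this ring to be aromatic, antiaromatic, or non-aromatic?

Non-aromatic

The CH(phenyl) position has four σ bonds — that saturated carbon is sp³ and has no p orbital in the ring π system — so the cyclic conjugation is interrupted.
A ring that is not fully conjugated cannot be aromatic or antiaromatic regardless of its π-electron count.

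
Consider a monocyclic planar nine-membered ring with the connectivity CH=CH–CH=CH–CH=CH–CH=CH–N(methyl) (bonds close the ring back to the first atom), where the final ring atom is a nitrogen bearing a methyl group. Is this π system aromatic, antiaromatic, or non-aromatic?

All ring atoms are sp² and supply a p orbital to the ring (every atom in a ring double bond is sp² and brings one electron to the p orbital; the pyrrole-type nitrogen donates its lone pair from the p orbital); the conjugation is uninterrupted.
Counting π electrons: 4 × 2 = 8 from the double-bond units + 2 from the N(methyl) atom = 10.
That gives a 4n+2 count (10, n = 2).

Aromatic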